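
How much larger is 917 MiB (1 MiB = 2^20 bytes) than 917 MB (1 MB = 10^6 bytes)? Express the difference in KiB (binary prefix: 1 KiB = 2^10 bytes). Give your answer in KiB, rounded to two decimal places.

43,500.19 KiB

917 MiB = 917 × 1,048,576 = 961,544,192 bytes
917 MB = 917 × 1,000,000 = 917,000,000 bytes
difference = 44,544,192 bytes
44,544,192 / 1,024 = 43,500.19 KiB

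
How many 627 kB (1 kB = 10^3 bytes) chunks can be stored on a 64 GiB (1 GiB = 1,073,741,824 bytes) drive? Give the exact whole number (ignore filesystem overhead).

109,600

Capacity: 64 GiB = 68,719,476,736 bytes
Per item: 627 kB = 627,000 bytes
⌊68,719,476,736 / 627,000⌋ = 109,600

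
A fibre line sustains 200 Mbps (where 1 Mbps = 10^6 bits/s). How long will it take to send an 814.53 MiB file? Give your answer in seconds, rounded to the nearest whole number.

814.53 MiB = 854,096,609.28 bytes = 6,832,772,874.24 bits
200 Mbps = 200,000,000 bits/s
time = 6,832,772,874.24 / 200,000,000 = 34 s

34 seconds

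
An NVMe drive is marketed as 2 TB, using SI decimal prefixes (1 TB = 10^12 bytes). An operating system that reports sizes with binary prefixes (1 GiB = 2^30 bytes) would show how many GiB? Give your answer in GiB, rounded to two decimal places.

2 TB = 2 × 10^12 bytes = 2,000,000,000,000 bytes
1 GiB = 1,073,741,824 bytes
2,000,000,000,000 / 1,073,741,824 = 1,862.65 GiB

1,862.65 GiB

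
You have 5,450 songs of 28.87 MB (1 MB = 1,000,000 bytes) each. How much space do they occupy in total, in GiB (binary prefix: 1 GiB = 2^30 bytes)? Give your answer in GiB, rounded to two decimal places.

Total = 5,450 × 28.87 MB = 157341.5 MB
= 157341.5 × 1,000,000 bytes = 157,341,500,000 bytes
1 GiB = 1,073,741,824 bytes
157,341,500,000 / 1,073,741,824 = 146.54 GiB

146.54 GiB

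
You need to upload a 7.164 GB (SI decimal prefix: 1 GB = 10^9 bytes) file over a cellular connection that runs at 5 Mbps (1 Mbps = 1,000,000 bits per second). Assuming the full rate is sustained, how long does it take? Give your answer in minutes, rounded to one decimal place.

191.0 minutes

7.164 GB = 7,164,000,000 bytes = 57,312,000,000 bits
5 Mbps = 5,000,000 bits/s
time = 57,312,000,000 / 5,000,000 = 11,462.40 s
11,462.40 s / 60 = 191.0 minutes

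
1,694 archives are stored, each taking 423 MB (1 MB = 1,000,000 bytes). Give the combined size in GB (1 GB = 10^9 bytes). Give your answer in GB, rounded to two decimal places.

Total = 1,694 × 423 MB = 716,562 MB
= 716,562 × 1,000,000 bytes = 716,562,000,000 bytes
1 GB = 1,000,000,000 bytes
716,562,000,000 / 1,000,000,000 = 716.56 GB

716.56 GB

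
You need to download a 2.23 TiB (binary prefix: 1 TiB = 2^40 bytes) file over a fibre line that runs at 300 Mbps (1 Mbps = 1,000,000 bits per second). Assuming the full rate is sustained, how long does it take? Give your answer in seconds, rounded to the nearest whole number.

65,384 seconds

2.23 TiB = 2,451,910,929,940.48 bytes = 19,615,287,439,523.84 bits
300 Mbps = 300,000,000 bits/s
time = 19,615,287,439,523.84 / 300,000,000 = 65,384 s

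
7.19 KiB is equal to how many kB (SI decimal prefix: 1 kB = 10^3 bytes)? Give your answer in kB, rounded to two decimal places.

7.19 KiB = 7.19 × 2^10 bytes = 7,362.56 bytes
1 kB = 1,000 bytes
7,362.56 / 1,000 = 7.36 kB

7.36 kB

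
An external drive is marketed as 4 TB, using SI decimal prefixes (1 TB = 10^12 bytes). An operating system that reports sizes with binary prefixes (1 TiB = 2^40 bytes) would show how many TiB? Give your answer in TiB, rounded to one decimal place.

3.6 TiB

4 TB × 1,000,000,000,000 bytes/TB = 4,000,000,000,000 bytes
1 TiB = 1,099,511,627,776 bytes
4,000,000,000,000 / 1,099,511,627,776 = 3.6 TiB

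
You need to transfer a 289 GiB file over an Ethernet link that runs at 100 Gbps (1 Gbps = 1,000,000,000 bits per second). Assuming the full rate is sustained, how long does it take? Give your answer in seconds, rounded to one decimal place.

289 GiB = 310,311,387,136 bytes = 2,482,491,097,088 bits
100 Gbps = 100,000,000,000 bits/s
time = 2,482,491,097,088 / 100,000,000,000 = 24.8 s

24.8 seconds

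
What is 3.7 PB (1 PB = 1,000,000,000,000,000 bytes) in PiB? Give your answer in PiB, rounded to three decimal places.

3.7 PB = 3.7 × 10^15 bytes = 3,700,000,000,000,000 bytes
1 PiB = 2^50 bytes = 1,125,899,906,842,624 bytes
3,700,000,000,000,000 / 1,125,899,906,842,624 = 3.286 PiB

3.286 PiB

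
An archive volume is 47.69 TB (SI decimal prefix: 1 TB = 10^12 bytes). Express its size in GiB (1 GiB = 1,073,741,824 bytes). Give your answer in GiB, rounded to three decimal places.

47.69 TB = 47.69 × 10^12 bytes = 47,690,000,000,000 bytes
1 GiB = 2^30 bytes = 1,073,741,824 bytes
47,690,000,000,000 / 1,073,741,824 = 44,414.774 GiB

44,414.774 GiB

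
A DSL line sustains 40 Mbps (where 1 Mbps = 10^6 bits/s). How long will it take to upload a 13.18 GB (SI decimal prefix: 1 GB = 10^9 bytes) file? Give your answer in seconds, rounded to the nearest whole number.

13.18 GB = 13,180,000,000 bytes = 105,440,000,000 bits
40 Mbps = 40,000,000 bits/s
time = 105,440,000,000 / 40,000,000 = 2,636 s

2,636 seconds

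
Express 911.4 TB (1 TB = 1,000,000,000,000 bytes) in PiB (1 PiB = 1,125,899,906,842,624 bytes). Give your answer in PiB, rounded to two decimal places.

911.4 TB = 911.4 × 10^12 bytes = 911,400,000,000,000 bytes
1 PiB = 1,125,899,906,842,624 bytes
911,400,000,000,000 / 1,125,899,906,842,624 = 0.81 PiB

0.81 PiB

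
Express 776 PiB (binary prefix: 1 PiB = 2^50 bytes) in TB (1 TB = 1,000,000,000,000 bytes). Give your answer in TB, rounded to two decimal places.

776 PiB = 776 × 2^50 bytes = 873,698,327,709,876,224 bytes
1 TB = 1,000,000,000,000 bytes
873,698,327,709,876,224 / 1,000,000,000,000 = 873,698.33 TB

873,698.33 TB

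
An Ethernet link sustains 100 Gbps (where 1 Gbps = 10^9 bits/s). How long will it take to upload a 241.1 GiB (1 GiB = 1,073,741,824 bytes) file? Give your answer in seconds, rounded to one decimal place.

241.1 GiB = 258,879,153,766.4 bytes = 2,071,033,230,131.2 bits
100 Gbps = 100,000,000,000 bits/s
time = 2,071,033,230,131.2 / 100,000,000,000 = 20.7 s

20.7 seconds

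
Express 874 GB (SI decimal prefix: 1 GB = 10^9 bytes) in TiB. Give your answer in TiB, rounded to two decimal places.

0.79 TiB

874 GB = 874 × 10^9 bytes = 874,000,000,000 bytes
1 TiB = 1,099,511,627,776 bytes
874,000,000,000 / 1,099,511,627,776 = 0.79 TiB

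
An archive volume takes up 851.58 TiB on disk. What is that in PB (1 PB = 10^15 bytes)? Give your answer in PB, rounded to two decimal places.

851.58 TiB = 851.58 × 2^40 bytes = 936,322,111,981,486.08 bytes
1 PB = 1,000,000,000,000,000 bytes
936,322,111,981,486.08 / 1,000,000,000,000,000 = 0.94 PB

0.94 PB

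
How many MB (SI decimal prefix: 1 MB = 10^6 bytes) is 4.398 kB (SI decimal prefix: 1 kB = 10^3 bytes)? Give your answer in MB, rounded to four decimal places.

0.0044 MB

4.398 kB × 1,000 bytes/kB = 4,398 bytes
1 MB = 10^6 bytes = 1,000,000 bytes
4,398 / 1,000,000 = 0.0044 MB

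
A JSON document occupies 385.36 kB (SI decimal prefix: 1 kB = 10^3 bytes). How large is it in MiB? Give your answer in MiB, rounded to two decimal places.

385.36 kB = 385.36 × 10^3 bytes = 385,360 bytes
1 MiB = 2^20 bytes = 1,048,576 bytes
385,360 / 1,048,576 = 0.37 MiB

0.37 MiB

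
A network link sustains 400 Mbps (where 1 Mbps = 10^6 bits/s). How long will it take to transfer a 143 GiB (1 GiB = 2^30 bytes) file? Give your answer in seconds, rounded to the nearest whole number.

3,071 seconds

143 GiB = 153,545,080,832 bytes = 1,228,360,646,656 bits
400 Mbps = 400,000,000 bits/s
time = 1,228,360,646,656 / 400,000,000 = 3,071 s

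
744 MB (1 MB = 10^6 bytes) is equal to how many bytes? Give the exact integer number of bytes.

744 × 1,000,000 = 744,000,000 bytes  (1 MB = 10^6 bytes)

744,000,000 bytes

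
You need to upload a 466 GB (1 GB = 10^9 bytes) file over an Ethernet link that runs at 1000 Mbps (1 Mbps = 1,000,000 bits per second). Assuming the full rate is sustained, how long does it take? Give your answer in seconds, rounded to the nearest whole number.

3,728 seconds

466 GB = 466,000,000,000 bytes = 3,728,000,000,000 bits
1000 Mbps = 1,000,000,000 bits/s
time = 3,728,000,000,000 / 1,000,000,000 = 3,728 s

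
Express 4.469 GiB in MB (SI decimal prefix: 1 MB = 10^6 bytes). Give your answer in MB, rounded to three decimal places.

4.469 GiB × 1,073,741,824 bytes/GiB = 4,798,552,211.456 bytes
1 MB = 1,000,000 bytes
4,798,552,211.456 / 1,000,000 = 4,798.552 MB

4,798.552 MB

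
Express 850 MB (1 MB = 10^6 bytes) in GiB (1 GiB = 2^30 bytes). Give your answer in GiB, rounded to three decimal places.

0.792 GiB

850 MB = 850 × 10^6 bytes = 850,000,000 bytes
1 GiB = 2^30 bytes = 1,073,741,824 bytes
850,000,000 / 1,073,741,824 = 0.792 GiB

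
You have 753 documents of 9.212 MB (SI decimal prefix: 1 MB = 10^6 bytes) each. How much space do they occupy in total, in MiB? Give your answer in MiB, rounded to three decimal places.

Total = 753 × 9.212 MB = 6936.636 MB
= 6936.636 × 1,000,000 bytes = 6,936,636,000 bytes
1 MiB = 1,048,576 bytes
6,936,636,000 / 1,048,576 = 6,615.292 MiB

6,615.292 MiB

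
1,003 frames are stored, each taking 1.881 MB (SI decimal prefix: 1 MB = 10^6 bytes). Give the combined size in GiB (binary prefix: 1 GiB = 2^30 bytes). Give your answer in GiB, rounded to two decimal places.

Total = 1,003 × 1.881 MB = 1886.643 MB
= 1886.643 × 1,000,000 bytes = 1,886,643,000 bytes
1 GiB = 1,073,741,824 bytes
1,886,643,000 / 1,073,741,824 = 1.76 GiB

1.76 GiB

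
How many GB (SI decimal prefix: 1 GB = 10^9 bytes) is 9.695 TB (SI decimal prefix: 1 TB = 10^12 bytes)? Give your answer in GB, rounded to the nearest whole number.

9,695 GB

9.695 TB = 9.695 × 10^12 bytes = 9,695,000,000,000 bytes
1 GB = 1,000,000,000 bytes
9,695,000,000,000 / 1,000,000,000 = 9,695 GB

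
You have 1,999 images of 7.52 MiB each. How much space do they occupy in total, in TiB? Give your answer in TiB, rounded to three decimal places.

Total = 1,999 × 7.52 MiB = 15032.48 MiB
= 15032.48 × 1,048,576 bytes = 15,762,697,748.48 bytes
1 TiB = 1,099,511,627,776 bytes
15,762,697,748.48 / 1,099,511,627,776 = 0.014 TiB

0.014 TiB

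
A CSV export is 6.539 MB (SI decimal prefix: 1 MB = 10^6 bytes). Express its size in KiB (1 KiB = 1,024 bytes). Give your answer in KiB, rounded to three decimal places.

6,385.742 KiB

6.539 MB × 1,000,000 bytes/MB = 6,539,000 bytes
1 KiB = 1,024 bytes
6,539,000 / 1,024 = 6,385.742 KiB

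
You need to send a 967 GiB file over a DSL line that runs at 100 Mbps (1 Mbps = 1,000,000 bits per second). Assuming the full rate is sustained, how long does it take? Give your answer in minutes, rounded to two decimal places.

967 GiB = 1,038,308,343,808 bytes = 8,306,466,750,464 bits
100 Mbps = 100,000,000 bits/s
time = 8,306,466,750,464 / 100,000,000 = 83,064.668 s
83,064.668 s / 60 = 1,384.41 minutes

1,384.41 minutes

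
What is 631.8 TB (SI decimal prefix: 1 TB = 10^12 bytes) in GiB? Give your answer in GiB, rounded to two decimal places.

588,409.60 GiB

631.8 TB = 631.8 × 10^12 bytes = 631,800,000,000,000 bytes
1 GiB = 2^30 bytes = 1,073,741,824 bytes
631,800,000,000,000 / 1,073,741,824 = 588,409.60 GiB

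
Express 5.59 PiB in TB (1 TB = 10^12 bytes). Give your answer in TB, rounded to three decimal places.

6,293.780 TB

5.59 PiB × 1,125,899,906,842,624 bytes/PiB = 6,293,780,479,250,268.16 bytes
1 TB = 1,000,000,000,000 bytes
6,293,780,479,250,268.16 / 1,000,000,000,000 = 6,293.780 TB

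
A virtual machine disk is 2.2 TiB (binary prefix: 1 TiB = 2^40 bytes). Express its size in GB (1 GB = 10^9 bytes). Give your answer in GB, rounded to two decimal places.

2.2 TiB = 2.2 × 2^40 bytes = 2,418,925,581,107.2 bytes
1 GB = 10^9 bytes = 1,000,000,000 bytes
2,418,925,581,107.2 / 1,000,000,000 = 2,418.93 GB

2,418.93 GB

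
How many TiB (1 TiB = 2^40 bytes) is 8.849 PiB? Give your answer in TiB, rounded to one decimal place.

8.849 PiB × 1,125,899,906,842,624 bytes/PiB = 9,963,088,275,650,379.776 bytes
1 TiB = 2^40 bytes = 1,099,511,627,776 bytes
9,963,088,275,650,379.776 / 1,099,511,627,776 = 9,061.4 TiB

9,061.4 TiB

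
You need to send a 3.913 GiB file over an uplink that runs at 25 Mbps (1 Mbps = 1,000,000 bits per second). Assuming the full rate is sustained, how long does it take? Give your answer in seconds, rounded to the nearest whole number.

3.913 GiB = 4,201,551,757.312 bytes = 33,612,414,058.496 bits
25 Mbps = 25,000,000 bits/s
time = 33,612,414,058.496 / 25,000,000 = 1,344 s

1,344 seconds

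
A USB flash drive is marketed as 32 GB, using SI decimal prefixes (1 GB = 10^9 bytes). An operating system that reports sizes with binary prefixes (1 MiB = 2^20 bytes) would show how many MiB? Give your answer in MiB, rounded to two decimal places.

30,517.58 MiB

32 GB × 1,000,000,000 bytes/GB = 32,000,000,000 bytes
1 MiB = 1,048,576 bytes
32,000,000,000 / 1,048,576 = 30,517.58 MiB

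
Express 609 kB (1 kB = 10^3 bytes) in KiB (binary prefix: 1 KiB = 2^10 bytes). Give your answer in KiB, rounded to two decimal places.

594.73 KiB

609 kB × 1,000 bytes/kB = 609,000 bytes
1 KiB = 1,024 bytes
609,000 / 1,024 = 594.73 KiB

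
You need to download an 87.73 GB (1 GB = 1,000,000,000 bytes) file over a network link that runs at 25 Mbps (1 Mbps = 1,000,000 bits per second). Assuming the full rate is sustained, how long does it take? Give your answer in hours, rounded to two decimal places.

87.73 GB = 87,730,000,000 bytes = 701,840,000,000 bits
25 Mbps = 25,000,000 bits/s
time = 701,840,000,000 / 25,000,000 = 28,073.6000 s
28,073.6000 s / 3600 = 7.80 hours

7.80 hours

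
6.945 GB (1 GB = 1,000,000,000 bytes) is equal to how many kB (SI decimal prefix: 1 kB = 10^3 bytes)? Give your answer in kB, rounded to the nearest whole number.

6,945,000 kB

6.945 GB × 1,000,000,000 bytes/GB = 6,945,000,000 bytes
1 kB = 10^3 bytes = 1,000 bytes
6,945,000,000 / 1,000 = 6,945,000 kB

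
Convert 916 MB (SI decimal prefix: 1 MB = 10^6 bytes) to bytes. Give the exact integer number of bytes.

916,000,000 bytes

916 × 1,000,000 = 916,000,000 bytes  (1 MB = 10^6 bytes)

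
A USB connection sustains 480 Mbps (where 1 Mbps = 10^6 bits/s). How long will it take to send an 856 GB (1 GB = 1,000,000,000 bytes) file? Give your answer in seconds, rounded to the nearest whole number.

856 GB = 856,000,000,000 bytes = 6,848,000,000,000 bits
480 Mbps = 480,000,000 bits/s
time = 6,848,000,000,000 / 480,000,000 = 14,267 s

14,267 seconds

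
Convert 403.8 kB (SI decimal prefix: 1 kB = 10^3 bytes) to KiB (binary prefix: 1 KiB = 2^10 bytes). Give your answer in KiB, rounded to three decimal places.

403.8 kB = 403.8 × 10^3 bytes = 403,800 bytes
1 KiB = 1,024 bytes
403,800 / 1,024 = 394.336 KiB

394.336 KiB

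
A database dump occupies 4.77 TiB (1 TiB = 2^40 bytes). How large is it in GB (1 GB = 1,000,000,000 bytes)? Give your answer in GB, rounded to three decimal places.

4.77 TiB = 4.77 × 2^40 bytes = 5,244,670,464,491.52 bytes
1 GB = 1,000,000,000 bytes
5,244,670,464,491.52 / 1,000,000,000 = 5,244.670 GB

5,244.670 GB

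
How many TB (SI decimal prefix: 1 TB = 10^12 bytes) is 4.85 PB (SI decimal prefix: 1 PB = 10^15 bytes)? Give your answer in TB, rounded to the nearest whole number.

4,850 TB

4.85 PB = 4.85 × 10^15 bytes = 4,850,000,000,000,000 bytes
1 TB = 1,000,000,000,000 bytes
4,850,000,000,000,000 / 1,000,000,000,000 = 4,850 TB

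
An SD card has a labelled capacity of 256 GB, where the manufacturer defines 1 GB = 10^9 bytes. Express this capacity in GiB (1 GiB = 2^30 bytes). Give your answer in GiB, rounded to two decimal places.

238.42 GiB

256 GB = 256 × 10^9 bytes = 256,000,000,000 bytes
1 GiB = 1,073,741,824 bytes
256,000,000,000 / 1,073,741,824 = 238.42 GiB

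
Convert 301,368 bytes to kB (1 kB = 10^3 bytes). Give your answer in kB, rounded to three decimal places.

301,368 bytes given.
1 kB = 1,000 bytes
301,368 / 1,000 = 301.368 kB

301.368 kB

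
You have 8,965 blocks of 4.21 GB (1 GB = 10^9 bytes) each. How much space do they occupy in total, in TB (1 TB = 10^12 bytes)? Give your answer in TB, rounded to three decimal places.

37.743 TB

Total = 8,965 × 4.21 GB = 37742.65 GB
= 37742.65 × 1,000,000,000 bytes = 37,742,650,000,000 bytes
1 TB = 1,000,000,000,000 bytes
37,742,650,000,000 / 1,000,000,000,000 = 37.743 TB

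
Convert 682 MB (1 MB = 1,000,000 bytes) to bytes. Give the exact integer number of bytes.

682,000,000 bytes

682 × 1,000,000 = 682,000,000 bytes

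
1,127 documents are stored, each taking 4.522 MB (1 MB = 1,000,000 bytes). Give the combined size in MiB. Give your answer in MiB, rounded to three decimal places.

Total = 1,127 × 4.522 MB = 5096.294 MB
= 5096.294 × 1,000,000 bytes = 5,096,294,000 bytes
1 MiB = 1,048,576 bytes
5,096,294,000 / 1,048,576 = 4,860.205 MiB

4,860.205 MiB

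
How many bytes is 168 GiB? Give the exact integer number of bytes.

168 × 1,073,741,824 = 180,388,626,432 bytes  (1 GiB = 2^30 bytes)

180,388,626,432 bytes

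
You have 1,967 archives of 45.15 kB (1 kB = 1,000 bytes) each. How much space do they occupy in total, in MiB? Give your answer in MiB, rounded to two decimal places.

84.70 MiB

Total = 1,967 × 45.15 kB = 88810.05 kB
= 88810.05 × 1,000 bytes = 88,810,050 bytes
1 MiB = 1,048,576 bytes
88,810,050 / 1,048,576 = 84.70 MiB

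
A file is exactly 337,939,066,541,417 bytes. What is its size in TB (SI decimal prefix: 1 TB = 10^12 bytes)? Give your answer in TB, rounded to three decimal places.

337,939,066,541,417 bytes given.
1 TB = 1,000,000,000,000 bytes
337,939,066,541,417 / 1,000,000,000,000 = 337.939 TB

337.939 TB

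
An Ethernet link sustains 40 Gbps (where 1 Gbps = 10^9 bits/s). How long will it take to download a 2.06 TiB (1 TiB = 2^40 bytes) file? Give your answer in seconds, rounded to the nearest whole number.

453 seconds

2.06 TiB = 2,264,993,953,218.56 bytes = 18,119,951,625,748.48 bits
40 Gbps = 40,000,000,000 bits/s
time = 18,119,951,625,748.48 / 40,000,000,000 = 453 s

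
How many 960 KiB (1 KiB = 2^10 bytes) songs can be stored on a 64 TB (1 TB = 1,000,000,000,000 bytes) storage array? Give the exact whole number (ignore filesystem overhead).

65,104,166

Capacity: 64 TB = 64,000,000,000,000 bytes
Per item: 960 KiB = 983,040 bytes
⌊64,000,000,000,000 / 983,040⌋ = 65,104,166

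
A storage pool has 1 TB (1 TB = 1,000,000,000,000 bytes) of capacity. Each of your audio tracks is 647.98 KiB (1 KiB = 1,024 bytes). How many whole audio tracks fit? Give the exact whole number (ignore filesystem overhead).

1,507,087

Capacity: 1 TB = 1,000,000,000,000 bytes
Per item: 647.98 KiB = 663,531.52 bytes
⌊1,000,000,000,000 / 663,531.52⌋ = 1,507,087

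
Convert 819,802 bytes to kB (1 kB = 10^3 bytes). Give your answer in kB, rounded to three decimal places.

819.802 kB

819,802 bytes given.
1 kB = 1,000 bytes
819,802 / 1,000 = 819.802 kB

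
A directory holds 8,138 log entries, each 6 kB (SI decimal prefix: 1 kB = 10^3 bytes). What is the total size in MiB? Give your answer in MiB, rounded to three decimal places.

46.566 MiB

Total = 8,138 × 6 kB = 48,828 kB
= 48,828 × 1,000 bytes = 48,828,000 bytes
1 MiB = 1,048,576 bytes
48,828,000 / 1,048,576 = 46.566 MiB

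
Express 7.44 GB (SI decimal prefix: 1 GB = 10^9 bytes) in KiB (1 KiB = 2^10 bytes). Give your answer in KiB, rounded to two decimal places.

7.44 GB × 1,000,000,000 bytes/GB = 7,440,000,000 bytes
1 KiB = 1,024 bytes
7,440,000,000 / 1,024 = 7,265,625.00 KiB

7,265,625.00 KiB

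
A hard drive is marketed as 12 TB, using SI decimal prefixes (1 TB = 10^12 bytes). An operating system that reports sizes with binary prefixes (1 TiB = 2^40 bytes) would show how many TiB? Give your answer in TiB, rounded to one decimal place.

12 TB = 12 × 10^12 bytes = 12,000,000,000,000 bytes
1 TiB = 1,099,511,627,776 bytes
12,000,000,000,000 / 1,099,511,627,776 = 10.9 TiB

10.9 TiB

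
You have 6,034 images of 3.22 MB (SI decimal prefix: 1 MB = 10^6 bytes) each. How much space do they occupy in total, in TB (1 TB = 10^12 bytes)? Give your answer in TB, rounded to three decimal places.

Total = 6,034 × 3.22 MB = 19429.48 MB
= 19429.48 × 1,000,000 bytes = 19,429,480,000 bytes
1 TB = 1,000,000,000,000 bytes
19,429,480,000 / 1,000,000,000,000 = 0.019 TB

0.019 TB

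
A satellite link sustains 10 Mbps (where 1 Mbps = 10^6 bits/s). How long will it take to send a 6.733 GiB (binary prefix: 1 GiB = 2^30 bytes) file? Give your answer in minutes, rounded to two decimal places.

96.39 minutes

6.733 GiB = 7,229,503,700.992 bytes = 57,836,029,607.936 bits
10 Mbps = 10,000,000 bits/s
time = 57,836,029,607.936 / 10,000,000 = 5,783.603 s
5,783.603 s / 60 = 96.39 minutes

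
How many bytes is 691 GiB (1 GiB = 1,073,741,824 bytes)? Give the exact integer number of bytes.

741,955,600,384 bytes

691 × 1,073,741,824 = 741,955,600,384 bytes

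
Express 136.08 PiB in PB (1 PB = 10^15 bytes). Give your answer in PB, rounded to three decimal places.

153.212 PB

136.08 PiB × 1,125,899,906,842,624 bytes/PiB = 153,212,459,323,144,273.92 bytes
1 PB = 10^15 bytes = 1,000,000,000,000,000 bytes
153,212,459,323,144,273.92 / 1,000,000,000,000,000 = 153.212 PB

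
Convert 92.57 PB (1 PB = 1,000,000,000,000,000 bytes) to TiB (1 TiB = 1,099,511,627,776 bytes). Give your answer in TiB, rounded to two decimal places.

92.57 PB × 1,000,000,000,000,000 bytes/PB = 92,570,000,000,000,000 bytes
1 TiB = 2^40 bytes = 1,099,511,627,776 bytes
92,570,000,000,000,000 / 1,099,511,627,776 = 84,191.92 TiB

84,191.92 TiB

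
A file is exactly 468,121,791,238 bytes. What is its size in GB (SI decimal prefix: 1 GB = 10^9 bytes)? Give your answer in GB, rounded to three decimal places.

468.122 GB

468,121,791,238 bytes given.
1 GB = 1,000,000,000 bytes
468,121,791,238 / 1,000,000,000 = 468.122 GB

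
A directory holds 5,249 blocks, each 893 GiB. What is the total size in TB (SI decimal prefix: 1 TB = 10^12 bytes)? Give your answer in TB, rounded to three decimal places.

5,033.011 TB

Total = 5,249 × 893 GiB = 4,687,357 GiB
= 4,687,357 × 1,073,741,824 bytes = 5,033,011,254,919,168 bytes
1 TB = 1,000,000,000,000 bytes
5,033,011,254,919,168 / 1,000,000,000,000 = 5,033.011 TB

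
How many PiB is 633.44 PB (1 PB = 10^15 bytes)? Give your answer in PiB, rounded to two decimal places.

633.44 PB = 633.44 × 10^15 bytes = 633,440,000,000,000,000 bytes
1 PiB = 2^50 bytes = 1,125,899,906,842,624 bytes
633,440,000,000,000,000 / 1,125,899,906,842,624 = 562.61 PiB

562.61 PiB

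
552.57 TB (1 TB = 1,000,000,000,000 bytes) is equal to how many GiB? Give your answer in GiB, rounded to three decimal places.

552.57 TB × 1,000,000,000,000 bytes/TB = 552,570,000,000,000 bytes
1 GiB = 1,073,741,824 bytes
552,570,000,000,000 / 1,073,741,824 = 514,620.915 GiB

514,620.915 GiB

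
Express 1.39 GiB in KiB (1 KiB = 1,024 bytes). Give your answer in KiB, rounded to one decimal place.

1.39 GiB = 1.39 × 2^30 bytes = 1,492,501,135.36 bytes
1 KiB = 2^10 bytes = 1,024 bytes
1,492,501,135.36 / 1,024 = 1,457,520.6 KiB

1,457,520.6 KiB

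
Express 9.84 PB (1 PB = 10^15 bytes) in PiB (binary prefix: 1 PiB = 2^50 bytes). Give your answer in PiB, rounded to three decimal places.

8.740 PiB

9.84 PB × 1,000,000,000,000,000 bytes/PB = 9,840,000,000,000,000 bytes
1 PiB = 1,125,899,906,842,624 bytes
9,840,000,000,000,000 / 1,125,899,906,842,624 = 8.740 PiB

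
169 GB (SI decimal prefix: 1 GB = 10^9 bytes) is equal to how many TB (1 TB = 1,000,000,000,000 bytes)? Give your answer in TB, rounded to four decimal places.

0.1690 TB

169 GB = 169 × 10^9 bytes = 169,000,000,000 bytes
1 TB = 10^12 bytes = 1,000,000,000,000 bytes
169,000,000,000 / 1,000,000,000,000 = 0.1690 TB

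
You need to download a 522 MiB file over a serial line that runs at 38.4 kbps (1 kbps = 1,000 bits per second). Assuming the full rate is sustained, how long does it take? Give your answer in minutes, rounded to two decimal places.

1,900.54 minutes

522 MiB = 547,356,672 bytes = 4,378,853,376 bits
38.4 kbps = 38,400 bits/s
time = 4,378,853,376 / 38,400 = 114,032.640 s
114,032.640 s / 60 = 1,900.54 minutes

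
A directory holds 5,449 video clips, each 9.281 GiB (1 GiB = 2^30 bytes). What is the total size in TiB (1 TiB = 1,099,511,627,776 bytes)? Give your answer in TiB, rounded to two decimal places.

Total = 5,449 × 9.281 GiB = 50572.169 GiB
= 50572.169 × 1,073,741,824 bytes = 54,301,452,985,696.256 bytes
1 TiB = 1,099,511,627,776 bytes
54,301,452,985,696.256 / 1,099,511,627,776 = 49.39 TiB

49.39 TiB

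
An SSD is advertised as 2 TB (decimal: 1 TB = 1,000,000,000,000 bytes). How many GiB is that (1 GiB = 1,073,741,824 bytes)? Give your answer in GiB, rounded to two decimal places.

1,862.65 GiB

2 TB = 2 × 10^12 bytes = 2,000,000,000,000 bytes
1 GiB = 2^30 bytes = 1,073,741,824 bytes
2,000,000,000,000 / 1,073,741,824 = 1,862.65 GiB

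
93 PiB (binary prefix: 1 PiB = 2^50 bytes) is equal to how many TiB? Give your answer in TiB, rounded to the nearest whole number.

95,232 TiB

93 PiB = 93 × 2^50 bytes = 104,708,691,336,364,032 bytes
1 TiB = 2^40 bytes = 1,099,511,627,776 bytes
104,708,691,336,364,032 / 1,099,511,627,776 = 95,232 TiB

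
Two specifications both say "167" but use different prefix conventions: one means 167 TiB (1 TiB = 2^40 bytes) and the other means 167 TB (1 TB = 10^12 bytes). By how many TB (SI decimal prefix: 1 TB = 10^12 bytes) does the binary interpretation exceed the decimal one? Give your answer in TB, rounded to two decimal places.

167 TiB = 167 × 1,099,511,627,776 = 183,618,441,838,592 bytes
167 TB = 167 × 1,000,000,000,000 = 167,000,000,000,000 bytes
difference = 16,618,441,838,592 bytes
16,618,441,838,592 / 1,000,000,000,000 = 16.62 TB

16.62 TB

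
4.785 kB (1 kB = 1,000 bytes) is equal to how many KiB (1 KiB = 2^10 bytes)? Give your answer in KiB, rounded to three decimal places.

4.785 kB = 4.785 × 10^3 bytes = 4,785 bytes
1 KiB = 1,024 bytes
4,785 / 1,024 = 4.673 KiB

4.673 KiB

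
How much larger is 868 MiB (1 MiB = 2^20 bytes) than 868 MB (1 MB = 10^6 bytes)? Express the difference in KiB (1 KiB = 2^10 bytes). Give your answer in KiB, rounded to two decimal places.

41,175.75 KiB

868 MiB = 868 × 1,048,576 = 910,163,968 bytes
868 MB = 868 × 1,000,000 = 868,000,000 bytes
difference = 42,163,968 bytes
42,163,968 / 1,024 = 41,175.75 KiB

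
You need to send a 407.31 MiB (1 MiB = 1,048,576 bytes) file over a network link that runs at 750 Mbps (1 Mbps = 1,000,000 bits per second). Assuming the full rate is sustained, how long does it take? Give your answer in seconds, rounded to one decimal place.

4.6 seconds

407.31 MiB = 427,095,490.56 bytes = 3,416,763,924.48 bits
750 Mbps = 750,000,000 bits/s
time = 3,416,763,924.48 / 750,000,000 = 4.6 s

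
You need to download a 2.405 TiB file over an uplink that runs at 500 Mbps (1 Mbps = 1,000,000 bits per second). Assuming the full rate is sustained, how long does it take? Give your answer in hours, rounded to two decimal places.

2.405 TiB = 2,644,325,464,801.28 bytes = 21,154,603,718,410.24 bits
500 Mbps = 500,000,000 bits/s
time = 21,154,603,718,410.24 / 500,000,000 = 42,309.2074 s
42,309.2074 s / 3600 = 11.75 hours

11.75 hours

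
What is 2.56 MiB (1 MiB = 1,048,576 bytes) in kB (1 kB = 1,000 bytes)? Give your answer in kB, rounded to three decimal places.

2,684.355 kB

2.56 MiB = 2.56 × 2^20 bytes = 2,684,354.56 bytes
1 kB = 10^3 bytes = 1,000 bytes
2,684,354.56 / 1,000 = 2,684.355 kB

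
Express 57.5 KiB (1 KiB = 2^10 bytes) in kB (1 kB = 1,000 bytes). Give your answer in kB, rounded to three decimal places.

57.5 KiB = 57.5 × 2^10 bytes = 58,880 bytes
1 kB = 10^3 bytes = 1,000 bytes
58,880 / 1,000 = 58.880 kB

58.880 kB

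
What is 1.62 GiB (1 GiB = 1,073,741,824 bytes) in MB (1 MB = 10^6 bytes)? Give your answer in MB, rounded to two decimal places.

1.62 GiB × 1,073,741,824 bytes/GiB = 1,739,461,754.88 bytes
1 MB = 1,000,000 bytes
1,739,461,754.88 / 1,000,000 = 1,739.46 MB

1,739.46 MB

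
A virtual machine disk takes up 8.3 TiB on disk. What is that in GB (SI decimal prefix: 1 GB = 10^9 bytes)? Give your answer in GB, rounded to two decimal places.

8.3 TiB = 8.3 × 2^40 bytes = 9,125,946,510,540.8 bytes
1 GB = 1,000,000,000 bytes
9,125,946,510,540.8 / 1,000,000,000 = 9,125.95 GB

9,125.95 GB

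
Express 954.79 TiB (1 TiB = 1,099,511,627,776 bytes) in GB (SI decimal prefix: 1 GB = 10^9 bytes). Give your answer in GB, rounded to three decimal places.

954.79 TiB = 954.79 × 2^40 bytes = 1,049,802,707,084,247.04 bytes
1 GB = 10^9 bytes = 1,000,000,000 bytes
1,049,802,707,084,247.04 / 1,000,000,000 = 1,049,802.707 GB

1,049,802.707 GB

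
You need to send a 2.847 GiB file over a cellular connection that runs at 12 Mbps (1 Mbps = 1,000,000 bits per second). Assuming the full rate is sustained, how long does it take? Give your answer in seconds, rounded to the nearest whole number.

2.847 GiB = 3,056,942,972.928 bytes = 24,455,543,783.424 bits
12 Mbps = 12,000,000 bits/s
time = 24,455,543,783.424 / 12,000,000 = 2,038 s

2,038 seconds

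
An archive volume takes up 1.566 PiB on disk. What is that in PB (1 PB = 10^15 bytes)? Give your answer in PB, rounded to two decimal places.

1.566 PiB = 1.566 × 2^50 bytes = 1,763,159,254,115,549.184 bytes
1 PB = 1,000,000,000,000,000 bytes
1,763,159,254,115,549.184 / 1,000,000,000,000,000 = 1.76 PB

1.76 PB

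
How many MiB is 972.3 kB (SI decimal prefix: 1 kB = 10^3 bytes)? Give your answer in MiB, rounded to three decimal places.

0.927 MiB

972.3 kB = 972.3 × 10^3 bytes = 972,300 bytes
1 MiB = 2^20 bytes = 1,048,576 bytes
972,300 / 1,048,576 = 0.927 MiB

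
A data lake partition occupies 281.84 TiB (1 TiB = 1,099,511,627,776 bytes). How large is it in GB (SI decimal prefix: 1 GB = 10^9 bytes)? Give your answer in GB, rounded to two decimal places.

309,886.36 GB

281.84 TiB = 281.84 × 2^40 bytes = 309,886,357,172,387.84 bytes
1 GB = 10^9 bytes = 1,000,000,000 bytes
309,886,357,172,387.84 / 1,000,000,000 = 309,886.36 GB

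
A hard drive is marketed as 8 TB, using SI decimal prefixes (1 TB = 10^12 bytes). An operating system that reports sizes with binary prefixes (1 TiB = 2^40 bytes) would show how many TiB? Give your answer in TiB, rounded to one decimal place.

7.3 TiB

8 TB = 8 × 10^12 bytes = 8,000,000,000,000 bytes
1 TiB = 2^40 bytes = 1,099,511,627,776 bytes
8,000,000,000,000 / 1,099,511,627,776 = 7.3 TiB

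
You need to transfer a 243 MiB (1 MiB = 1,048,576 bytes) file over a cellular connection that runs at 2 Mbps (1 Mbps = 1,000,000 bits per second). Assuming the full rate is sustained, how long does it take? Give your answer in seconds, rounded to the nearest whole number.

243 MiB = 254,803,968 bytes = 2,038,431,744 bits
2 Mbps = 2,000,000 bits/s
time = 2,038,431,744 / 2,000,000 = 1,019 s

1,019 seconds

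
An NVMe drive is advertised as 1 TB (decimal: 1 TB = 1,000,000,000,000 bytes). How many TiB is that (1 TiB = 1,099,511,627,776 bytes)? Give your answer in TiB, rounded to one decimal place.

1 TB × 1,000,000,000,000 bytes/TB = 1,000,000,000,000 bytes
1 TiB = 1,099,511,627,776 bytes
1,000,000,000,000 / 1,099,511,627,776 = 0.9 TiB

0.9 TiB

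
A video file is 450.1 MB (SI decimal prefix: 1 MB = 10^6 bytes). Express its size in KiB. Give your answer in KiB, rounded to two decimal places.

439,550.78 KiB

450.1 MB = 450.1 × 10^6 bytes = 450,100,000 bytes
1 KiB = 1,024 bytes
450,100,000 / 1,024 = 439,550.78 KiB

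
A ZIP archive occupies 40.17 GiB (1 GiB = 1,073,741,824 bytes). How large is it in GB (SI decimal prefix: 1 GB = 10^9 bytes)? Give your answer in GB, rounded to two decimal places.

43.13 GB

40.17 GiB × 1,073,741,824 bytes/GiB = 43,132,209,070.08 bytes
1 GB = 1,000,000,000 bytes
43,132,209,070.08 / 1,000,000,000 = 43.13 GB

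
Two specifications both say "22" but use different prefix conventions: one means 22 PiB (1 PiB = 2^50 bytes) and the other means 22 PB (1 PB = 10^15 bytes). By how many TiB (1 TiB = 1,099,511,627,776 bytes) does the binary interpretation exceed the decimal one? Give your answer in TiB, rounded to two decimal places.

22 PiB = 22 × 1,125,899,906,842,624 = 24,769,797,950,537,728 bytes
22 PB = 22 × 1,000,000,000,000,000 = 22,000,000,000,000,000 bytes
difference = 2,769,797,950,537,728 bytes
2,769,797,950,537,728 / 1,099,511,627,776 = 2,519.12 TiB

2,519.12 TiB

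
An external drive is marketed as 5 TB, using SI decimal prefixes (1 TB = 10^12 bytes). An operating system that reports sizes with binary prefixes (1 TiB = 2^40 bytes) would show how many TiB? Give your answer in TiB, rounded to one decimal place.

4.5 TiB

5 TB × 1,000,000,000,000 bytes/TB = 5,000,000,000,000 bytes
1 TiB = 1,099,511,627,776 bytes
5,000,000,000,000 / 1,099,511,627,776 = 4.5 TiB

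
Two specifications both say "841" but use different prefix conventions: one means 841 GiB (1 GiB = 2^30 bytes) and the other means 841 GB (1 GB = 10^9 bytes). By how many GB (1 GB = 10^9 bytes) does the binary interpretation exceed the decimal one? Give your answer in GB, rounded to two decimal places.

841 GiB = 841 × 1,073,741,824 = 903,016,873,984 bytes
841 GB = 841 × 1,000,000,000 = 841,000,000,000 bytes
difference = 62,016,873,984 bytes
62,016,873,984 / 1,000,000,000 = 62.02 GB

62.02 GB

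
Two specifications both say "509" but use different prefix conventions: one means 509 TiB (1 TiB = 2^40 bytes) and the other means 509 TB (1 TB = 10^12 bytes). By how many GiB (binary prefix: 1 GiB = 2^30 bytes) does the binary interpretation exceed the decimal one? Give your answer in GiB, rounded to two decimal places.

509 TiB = 509 × 1,099,511,627,776 = 559,651,418,537,984 bytes
509 TB = 509 × 1,000,000,000,000 = 509,000,000,000,000 bytes
difference = 50,651,418,537,984 bytes
50,651,418,537,984 / 1,073,741,824 = 47,172.81 GiB

47,172.81 GiB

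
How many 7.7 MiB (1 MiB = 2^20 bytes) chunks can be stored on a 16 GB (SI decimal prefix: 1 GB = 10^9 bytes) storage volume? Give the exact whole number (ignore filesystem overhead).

Capacity: 16 GB = 16,000,000,000 bytes
Per item: 7.7 MiB = 8,074,035.2 bytes
⌊16,000,000,000 / 8,074,035.2⌋ = 1,981

1,981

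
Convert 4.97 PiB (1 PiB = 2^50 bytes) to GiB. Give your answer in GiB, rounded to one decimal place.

5,211,422.7 GiB

4.97 PiB × 1,125,899,906,842,624 bytes/PiB = 5,595,722,537,007,841.28 bytes
1 GiB = 2^30 bytes = 1,073,741,824 bytes
5,595,722,537,007,841.28 / 1,073,741,824 = 5,211,422.7 GiB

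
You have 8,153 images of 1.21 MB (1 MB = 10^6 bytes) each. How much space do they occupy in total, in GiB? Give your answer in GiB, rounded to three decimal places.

Total = 8,153 × 1.21 MB = 9865.13 MB
= 9865.13 × 1,000,000 bytes = 9,865,130,000 bytes
1 GiB = 1,073,741,824 bytes
9,865,130,000 / 1,073,741,824 = 9.188 GiB

9.188 GiB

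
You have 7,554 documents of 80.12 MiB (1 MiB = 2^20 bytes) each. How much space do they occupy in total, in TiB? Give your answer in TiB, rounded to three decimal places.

0.577 TiB

Total = 7,554 × 80.12 MiB = 605226.48 MiB
= 605226.48 × 1,048,576 bytes = 634,625,961,492.48 bytes
1 TiB = 1,099,511,627,776 bytes
634,625,961,492.48 / 1,099,511,627,776 = 0.577 TiB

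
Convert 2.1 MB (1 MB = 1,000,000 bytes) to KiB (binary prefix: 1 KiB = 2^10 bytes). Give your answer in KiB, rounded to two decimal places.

2,050.78 KiB

2.1 MB × 1,000,000 bytes/MB = 2,100,000 bytes
1 KiB = 1,024 bytes
2,100,000 / 1,024 = 2,050.78 KiB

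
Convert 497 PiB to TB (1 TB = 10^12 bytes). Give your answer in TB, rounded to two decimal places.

559,572.25 TB

497 PiB × 1,125,899,906,842,624 bytes/PiB = 559,572,253,700,784,128 bytes
1 TB = 1,000,000,000,000 bytes
559,572,253,700,784,128 / 1,000,000,000,000 = 559,572.25 TB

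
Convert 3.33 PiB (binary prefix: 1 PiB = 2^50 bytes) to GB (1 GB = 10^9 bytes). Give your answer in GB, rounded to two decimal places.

3,749,246.69 GB

3.33 PiB × 1,125,899,906,842,624 bytes/PiB = 3,749,246,689,785,937.92 bytes
1 GB = 1,000,000,000 bytes
3,749,246,689,785,937.92 / 1,000,000,000 = 3,749,246.69 GB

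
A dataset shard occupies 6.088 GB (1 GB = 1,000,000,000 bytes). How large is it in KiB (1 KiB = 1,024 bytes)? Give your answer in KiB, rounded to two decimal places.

6.088 GB = 6.088 × 10^9 bytes = 6,088,000,000 bytes
1 KiB = 1,024 bytes
6,088,000,000 / 1,024 = 5,945,312.50 KiB

5,945,312.50 KiB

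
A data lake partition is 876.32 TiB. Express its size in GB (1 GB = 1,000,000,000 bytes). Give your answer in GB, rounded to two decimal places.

876.32 TiB × 1,099,511,627,776 bytes/TiB = 963,524,029,652,664.32 bytes
1 GB = 1,000,000,000 bytes
963,524,029,652,664.32 / 1,000,000,000 = 963,524.03 GB

963,524.03 GB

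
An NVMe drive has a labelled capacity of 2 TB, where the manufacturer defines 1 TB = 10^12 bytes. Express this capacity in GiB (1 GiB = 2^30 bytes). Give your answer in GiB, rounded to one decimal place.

2 TB = 2 × 10^12 bytes = 2,000,000,000,000 bytes
1 GiB = 1,073,741,824 bytes
2,000,000,000,000 / 1,073,741,824 = 1,862.6 GiB

1,862.6 GiB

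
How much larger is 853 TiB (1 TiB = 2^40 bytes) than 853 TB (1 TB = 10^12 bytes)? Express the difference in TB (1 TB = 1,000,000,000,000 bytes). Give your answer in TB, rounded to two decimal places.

853 TiB = 853 × 1,099,511,627,776 = 937,883,418,492,928 bytes
853 TB = 853 × 1,000,000,000,000 = 853,000,000,000,000 bytes
difference = 84,883,418,492,928 bytes
84,883,418,492,928 / 1,000,000,000,000 = 84.88 TB

84.88 TB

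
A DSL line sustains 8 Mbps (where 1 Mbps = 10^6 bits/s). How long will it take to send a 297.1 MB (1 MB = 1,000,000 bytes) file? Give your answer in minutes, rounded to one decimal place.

5.0 minutes

297.1 MB = 297,100,000 bytes = 2,376,800,000 bits
8 Mbps = 8,000,000 bits/s
time = 2,376,800,000 / 8,000,000 = 297.10 s
297.10 s / 60 = 5.0 minutes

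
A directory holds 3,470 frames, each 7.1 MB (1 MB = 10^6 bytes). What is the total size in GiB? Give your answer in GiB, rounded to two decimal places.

Total = 3,470 × 7.1 MB = 24,637 MB
= 24,637 × 1,000,000 bytes = 24,637,000,000 bytes
1 GiB = 1,073,741,824 bytes
24,637,000,000 / 1,073,741,824 = 22.94 GiB

22.94 GiB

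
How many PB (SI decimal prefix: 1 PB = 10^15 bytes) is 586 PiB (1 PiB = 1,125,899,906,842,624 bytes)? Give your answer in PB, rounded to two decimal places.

659.78 PB

586 PiB × 1,125,899,906,842,624 bytes/PiB = 659,777,345,409,777,664 bytes
1 PB = 10^15 bytes = 1,000,000,000,000,000 bytes
659,777,345,409,777,664 / 1,000,000,000,000,000 = 659.78 PB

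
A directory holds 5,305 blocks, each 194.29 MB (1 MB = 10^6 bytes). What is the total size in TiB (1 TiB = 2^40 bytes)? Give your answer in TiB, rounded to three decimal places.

0.937 TiB

Total = 5,305 × 194.29 MB = 1030708.45 MB
= 1030708.45 × 1,000,000 bytes = 1,030,708,450,000 bytes
1 TiB = 1,099,511,627,776 bytes
1,030,708,450,000 / 1,099,511,627,776 = 0.937 TiB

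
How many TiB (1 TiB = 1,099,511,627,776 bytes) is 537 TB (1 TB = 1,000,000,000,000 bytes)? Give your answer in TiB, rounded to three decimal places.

488.399 TiB

537 TB × 1,000,000,000,000 bytes/TB = 537,000,000,000,000 bytes
1 TiB = 1,099,511,627,776 bytes
537,000,000,000,000 / 1,099,511,627,776 = 488.399 TiB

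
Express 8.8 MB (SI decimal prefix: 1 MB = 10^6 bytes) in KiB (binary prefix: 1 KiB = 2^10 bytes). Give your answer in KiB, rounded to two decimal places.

8,593.75 KiB

8.8 MB = 8.8 × 10^6 bytes = 8,800,000 bytes
1 KiB = 1,024 bytes
8,800,000 / 1,024 = 8,593.75 KiB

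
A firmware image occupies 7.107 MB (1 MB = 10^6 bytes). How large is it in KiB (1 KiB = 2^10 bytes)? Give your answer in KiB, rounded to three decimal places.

7.107 MB = 7.107 × 10^6 bytes = 7,107,000 bytes
1 KiB = 2^10 bytes = 1,024 bytes
7,107,000 / 1,024 = 6,940.430 KiB

6,940.430 KiB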